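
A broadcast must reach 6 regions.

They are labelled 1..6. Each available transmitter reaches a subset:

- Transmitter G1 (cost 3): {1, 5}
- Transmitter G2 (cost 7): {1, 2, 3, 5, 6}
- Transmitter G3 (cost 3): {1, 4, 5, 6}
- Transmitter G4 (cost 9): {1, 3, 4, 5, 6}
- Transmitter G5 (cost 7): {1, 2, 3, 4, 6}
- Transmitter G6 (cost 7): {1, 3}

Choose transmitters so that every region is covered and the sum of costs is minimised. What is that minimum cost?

10

G2, G3 together cover every region (G2 ∪ G3 = {1, 2, 3, 4, 5, 6}); total cost 7 + 3 = 10.
No covering selection has total cost below 10.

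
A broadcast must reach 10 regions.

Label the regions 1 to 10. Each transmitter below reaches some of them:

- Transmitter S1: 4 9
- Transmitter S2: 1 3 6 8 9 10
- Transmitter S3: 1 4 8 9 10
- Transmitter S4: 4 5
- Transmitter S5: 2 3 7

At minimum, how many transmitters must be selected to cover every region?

3

S2 and S4 and S5 together: S2 ∪ S4 ∪ S5 = {1, 2, 3, 4, 5, 6, 7, 8, 9, 10} — every region is covered.
Only S5 contains 2, so S5 is forced; the remaining 7 regions need at least 2 more transmitters (each remaining transmitter adds at most 5) — so at least 3 transmitters are needed, and 3 is optimal.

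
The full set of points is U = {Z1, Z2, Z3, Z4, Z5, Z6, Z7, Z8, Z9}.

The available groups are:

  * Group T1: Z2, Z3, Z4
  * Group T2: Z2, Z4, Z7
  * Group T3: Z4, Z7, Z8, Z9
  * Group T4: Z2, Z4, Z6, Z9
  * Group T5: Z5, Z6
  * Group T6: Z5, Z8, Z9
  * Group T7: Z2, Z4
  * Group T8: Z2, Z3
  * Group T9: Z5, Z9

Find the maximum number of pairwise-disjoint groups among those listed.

3

T3, T5, T8 are pairwise disjoint (T3={Z4,Z7,Z8,Z9}; T5={Z5,Z6}; T8={Z2,Z3}).
Every remaining group overlaps one of these, and no 4 of the listed groups are pairwise disjoint, so 3 is the maximum.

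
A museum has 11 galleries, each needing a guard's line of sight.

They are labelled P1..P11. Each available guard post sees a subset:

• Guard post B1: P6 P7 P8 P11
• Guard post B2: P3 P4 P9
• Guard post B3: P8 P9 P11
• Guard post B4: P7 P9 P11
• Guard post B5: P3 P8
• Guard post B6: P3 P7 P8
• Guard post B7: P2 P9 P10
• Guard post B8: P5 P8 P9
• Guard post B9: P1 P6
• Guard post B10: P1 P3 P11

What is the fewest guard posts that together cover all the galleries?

5

B1 and B2 and B7 and B8 and B9 together: B1 ∪ B2 ∪ B7 ∪ B8 ∪ B9 = {P1, P2, P3, P4, P5, P6, P7, P8, P9, P10, P11} — every gallery is covered.
No 4 of the 10 guard posts cover everything (all 210 combinations miss at least one gallery), so 5 is optimal.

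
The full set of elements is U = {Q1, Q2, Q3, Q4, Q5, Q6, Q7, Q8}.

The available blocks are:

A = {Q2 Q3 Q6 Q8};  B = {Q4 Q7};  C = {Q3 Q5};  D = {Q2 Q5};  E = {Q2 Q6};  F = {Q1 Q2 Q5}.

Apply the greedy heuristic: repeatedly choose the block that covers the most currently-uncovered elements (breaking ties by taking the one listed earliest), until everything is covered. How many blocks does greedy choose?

Greedy: pick A (covers 4 new) → pick B (covers 2 new) → pick F (covers 2 new). Total picks: 3.

3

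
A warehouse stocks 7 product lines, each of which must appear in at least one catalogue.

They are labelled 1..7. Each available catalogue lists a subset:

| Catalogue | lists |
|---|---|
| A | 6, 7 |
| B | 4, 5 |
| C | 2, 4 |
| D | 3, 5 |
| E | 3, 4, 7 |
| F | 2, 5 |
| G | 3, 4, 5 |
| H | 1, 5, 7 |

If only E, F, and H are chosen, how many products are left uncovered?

1

Union of E, F, H = {1, 2, 3, 4, 5, 7}.
Not covered: 6 — 1 product.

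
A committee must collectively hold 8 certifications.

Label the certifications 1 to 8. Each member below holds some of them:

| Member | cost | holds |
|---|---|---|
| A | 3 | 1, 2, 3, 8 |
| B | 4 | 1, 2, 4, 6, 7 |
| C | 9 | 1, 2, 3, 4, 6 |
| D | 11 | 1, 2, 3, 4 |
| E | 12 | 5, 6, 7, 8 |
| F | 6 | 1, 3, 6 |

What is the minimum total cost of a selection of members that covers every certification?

19

A, B, E together cover every certification (A ∪ B ∪ E = {1, 2, 3, 4, 5, 6, 7, 8}); total cost 3 + 4 + 12 = 19.
No covering selection has total cost below 19.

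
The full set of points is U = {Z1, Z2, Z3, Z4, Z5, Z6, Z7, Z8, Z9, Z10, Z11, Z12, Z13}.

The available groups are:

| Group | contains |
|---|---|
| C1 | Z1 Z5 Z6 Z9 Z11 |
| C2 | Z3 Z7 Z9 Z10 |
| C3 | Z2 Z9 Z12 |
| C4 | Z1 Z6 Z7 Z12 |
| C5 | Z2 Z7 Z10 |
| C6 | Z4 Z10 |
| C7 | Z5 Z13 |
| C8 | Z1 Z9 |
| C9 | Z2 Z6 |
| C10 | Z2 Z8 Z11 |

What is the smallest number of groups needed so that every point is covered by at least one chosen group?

C2 and C4 and C6 and C7 and C10 together: C2 ∪ C4 ∪ C6 ∪ C7 ∪ C10 = {Z1, Z2, Z3, Z4, Z5, Z6, Z7, Z8, Z9, Z10, Z11, Z12, Z13} — every point is covered.
No 4 of the 10 groups cover everything (all 210 combinations miss at least one point), so 5 is optimal.

5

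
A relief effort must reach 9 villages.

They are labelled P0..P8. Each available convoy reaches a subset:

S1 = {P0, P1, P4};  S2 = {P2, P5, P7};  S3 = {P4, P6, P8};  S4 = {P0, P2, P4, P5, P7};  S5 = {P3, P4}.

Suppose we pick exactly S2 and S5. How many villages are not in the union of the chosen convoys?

Union of S2, S5 = {P2, P3, P4, P5, P7}.
Not covered: P0, P1, P6, P8 — 4 villages.

4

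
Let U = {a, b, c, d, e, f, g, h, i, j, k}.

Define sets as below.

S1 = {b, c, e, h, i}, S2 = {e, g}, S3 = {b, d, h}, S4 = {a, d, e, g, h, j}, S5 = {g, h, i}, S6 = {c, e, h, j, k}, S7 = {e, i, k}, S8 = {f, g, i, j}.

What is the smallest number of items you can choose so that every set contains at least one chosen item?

The 3 items {d, e, i} hit every set.
No choice of 2 items meets every set, so 3 is the minimum.

3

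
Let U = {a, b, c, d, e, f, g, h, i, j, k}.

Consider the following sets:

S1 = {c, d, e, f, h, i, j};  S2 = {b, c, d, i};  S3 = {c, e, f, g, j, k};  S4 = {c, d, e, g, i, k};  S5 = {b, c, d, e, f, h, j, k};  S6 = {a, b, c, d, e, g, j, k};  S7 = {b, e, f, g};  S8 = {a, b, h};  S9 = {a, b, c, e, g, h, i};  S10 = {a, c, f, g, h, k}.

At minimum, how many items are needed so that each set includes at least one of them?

The 2 items {b, c} hit every set.
The sets S3, S8 are pairwise disjoint, so any hitting set needs a separate item for each — at least 2. Hence 2 is optimal.

2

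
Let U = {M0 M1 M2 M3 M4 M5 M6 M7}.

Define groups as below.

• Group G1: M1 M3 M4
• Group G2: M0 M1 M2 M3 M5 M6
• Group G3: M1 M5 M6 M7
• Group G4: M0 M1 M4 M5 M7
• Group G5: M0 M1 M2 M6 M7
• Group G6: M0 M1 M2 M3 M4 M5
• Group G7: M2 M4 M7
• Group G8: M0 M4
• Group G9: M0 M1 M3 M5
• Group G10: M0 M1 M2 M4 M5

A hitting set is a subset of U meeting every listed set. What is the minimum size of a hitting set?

2

H = {M1, M4} meets every group (each contains at least one member of H), and |H| = 2.
The groups G3, G8 are pairwise disjoint, so any hitting set needs a separate element for each — at least 2. Hence 2 is optimal.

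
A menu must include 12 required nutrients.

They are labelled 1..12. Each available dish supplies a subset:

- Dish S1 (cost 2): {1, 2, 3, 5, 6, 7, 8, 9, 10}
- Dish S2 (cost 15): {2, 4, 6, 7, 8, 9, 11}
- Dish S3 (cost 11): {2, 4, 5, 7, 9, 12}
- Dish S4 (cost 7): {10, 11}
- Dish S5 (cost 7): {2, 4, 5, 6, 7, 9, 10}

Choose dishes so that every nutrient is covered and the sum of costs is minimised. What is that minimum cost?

S1, S3, S4 together cover every nutrient (S1 ∪ S3 ∪ S4 = {1, 2, 3, 4, 5, 6, 7, 8, 9, 10, 11, 12}); total cost 2 + 11 + 7 = 20.
No covering selection has total cost below 20.

20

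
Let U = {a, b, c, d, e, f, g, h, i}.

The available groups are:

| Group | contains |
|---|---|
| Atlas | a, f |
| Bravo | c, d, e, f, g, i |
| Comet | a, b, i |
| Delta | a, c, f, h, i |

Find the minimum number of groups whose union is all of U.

Bravo, Comet, and Delta cover everything between them: the union {a, b, c, d, e, f, g, h, i} is all of U.
Only Comet contains b, so Comet is forced; the remaining 6 points need at least 2 more groups (each remaining group adds at most 5) — so at least 3 groups are needed, and 3 is optimal.

3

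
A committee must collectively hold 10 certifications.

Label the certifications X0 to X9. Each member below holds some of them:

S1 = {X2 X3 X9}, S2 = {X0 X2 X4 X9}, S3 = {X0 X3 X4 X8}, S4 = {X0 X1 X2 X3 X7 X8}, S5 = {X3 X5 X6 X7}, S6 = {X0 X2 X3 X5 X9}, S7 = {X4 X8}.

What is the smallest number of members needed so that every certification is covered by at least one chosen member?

3

Take {S2, S4, S5}. Their union is {X0, X1, X2, X3, X4, X5, X6, X7, X8, X9}, which is all 10 certifications.
Only S4 contains X1, so S4 is forced; the remaining 4 certifications need at least 2 more members (each remaining member adds at most 2) — so at least 3 members are needed, and 3 is optimal.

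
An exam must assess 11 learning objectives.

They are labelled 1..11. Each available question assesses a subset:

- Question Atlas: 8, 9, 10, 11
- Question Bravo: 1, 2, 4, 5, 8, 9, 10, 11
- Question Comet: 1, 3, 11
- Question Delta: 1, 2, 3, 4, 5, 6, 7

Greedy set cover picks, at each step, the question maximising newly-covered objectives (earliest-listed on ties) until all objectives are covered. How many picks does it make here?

Greedy: pick Bravo (covers 8 new) → pick Delta (covers 3 new). Total picks: 2.

2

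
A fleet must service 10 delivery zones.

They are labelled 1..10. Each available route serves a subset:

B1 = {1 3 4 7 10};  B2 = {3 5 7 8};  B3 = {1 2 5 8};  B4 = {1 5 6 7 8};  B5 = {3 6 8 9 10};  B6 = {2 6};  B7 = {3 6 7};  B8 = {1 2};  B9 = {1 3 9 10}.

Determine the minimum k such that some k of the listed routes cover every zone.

3

Take {B1, B3, B5}. Their union is {1, 2, 3, 4, 5, 6, 7, 8, 9, 10}, which is all 10 zones.
Only B1 contains 4, so B1 is forced; the remaining 5 zones need at least 2 more routes (each remaining route adds at most 3) — so at least 3 routes are needed, and 3 is optimal.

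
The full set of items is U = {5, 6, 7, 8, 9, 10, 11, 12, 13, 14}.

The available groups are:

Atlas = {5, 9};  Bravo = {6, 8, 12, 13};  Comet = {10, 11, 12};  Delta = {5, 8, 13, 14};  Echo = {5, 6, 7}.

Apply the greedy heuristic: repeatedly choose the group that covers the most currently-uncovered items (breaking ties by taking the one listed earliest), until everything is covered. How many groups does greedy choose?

5

Greedy: pick Bravo (covers 4 new) → pick Atlas (covers 2 new) → pick Comet (covers 2 new) → pick Delta (covers 1 new) → pick Echo (covers 1 new). Total picks: 5.
(The true minimum cover uses only 4 groups, so greedy is not optimal here.)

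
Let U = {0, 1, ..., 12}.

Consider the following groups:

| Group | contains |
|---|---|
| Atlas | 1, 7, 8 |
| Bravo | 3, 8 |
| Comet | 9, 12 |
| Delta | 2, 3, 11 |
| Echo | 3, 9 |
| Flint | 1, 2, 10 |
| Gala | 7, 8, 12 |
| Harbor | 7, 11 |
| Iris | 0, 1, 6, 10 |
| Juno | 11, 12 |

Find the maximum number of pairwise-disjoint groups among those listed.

Bravo, Comet, Flint, Harbor are pairwise disjoint (Bravo={3,8}; Comet={9,12}; Flint={1,2,10}; Harbor={7,11}).
Every remaining group overlaps one of these, and no 5 of the listed groups are pairwise disjoint, so 4 is the maximum.

4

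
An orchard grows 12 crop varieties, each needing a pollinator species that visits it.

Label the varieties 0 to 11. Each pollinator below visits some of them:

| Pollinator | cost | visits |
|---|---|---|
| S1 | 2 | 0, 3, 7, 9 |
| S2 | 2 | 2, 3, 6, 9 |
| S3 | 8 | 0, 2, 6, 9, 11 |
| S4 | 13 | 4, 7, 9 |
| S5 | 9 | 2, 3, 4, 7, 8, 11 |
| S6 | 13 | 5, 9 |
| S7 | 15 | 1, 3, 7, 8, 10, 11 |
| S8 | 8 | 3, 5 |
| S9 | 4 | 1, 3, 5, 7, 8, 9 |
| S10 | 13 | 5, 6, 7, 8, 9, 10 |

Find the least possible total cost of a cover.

S1, S5, S9, S10 together cover every variety (S1 ∪ S5 ∪ S9 ∪ S10 = {0, 1, 2, 3, 4, 5, 6, 7, 8, 9, 10, 11}); total cost 2 + 9 + 4 + 13 = 28.
The greedy pick S1, S2, S9, S5, S10 costs 30; no covering selection beats 28.

28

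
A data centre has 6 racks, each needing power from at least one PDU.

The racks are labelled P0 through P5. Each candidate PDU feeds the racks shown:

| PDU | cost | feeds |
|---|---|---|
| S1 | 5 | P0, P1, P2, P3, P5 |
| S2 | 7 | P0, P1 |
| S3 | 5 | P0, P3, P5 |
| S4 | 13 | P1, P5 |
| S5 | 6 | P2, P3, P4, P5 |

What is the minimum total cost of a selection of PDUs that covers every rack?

11

S1, S5 together cover every rack (S1 ∪ S5 = {P0, P1, P2, P3, P4, P5}); total cost 5 + 6 = 11.
No covering selection has total cost below 11.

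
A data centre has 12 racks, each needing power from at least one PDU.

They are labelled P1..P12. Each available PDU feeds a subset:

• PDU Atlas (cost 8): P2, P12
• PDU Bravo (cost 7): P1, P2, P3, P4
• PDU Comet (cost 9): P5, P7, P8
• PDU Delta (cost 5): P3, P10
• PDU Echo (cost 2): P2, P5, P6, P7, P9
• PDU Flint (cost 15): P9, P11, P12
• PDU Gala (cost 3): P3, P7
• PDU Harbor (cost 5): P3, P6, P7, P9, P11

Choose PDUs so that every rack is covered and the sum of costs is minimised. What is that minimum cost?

Atlas, Bravo, Comet, Delta, Harbor together cover every rack (Atlas ∪ Bravo ∪ Comet ∪ Delta ∪ Harbor = {P1, P2, P3, P4, P5, P6, P7, P8, P9, P10, P11, P12}); total cost 8 + 7 + 9 + 5 + 5 = 34.
The greedy pick Echo, Bravo, Delta, Harbor, Atlas, Comet costs 36; no covering selection beats 34.

34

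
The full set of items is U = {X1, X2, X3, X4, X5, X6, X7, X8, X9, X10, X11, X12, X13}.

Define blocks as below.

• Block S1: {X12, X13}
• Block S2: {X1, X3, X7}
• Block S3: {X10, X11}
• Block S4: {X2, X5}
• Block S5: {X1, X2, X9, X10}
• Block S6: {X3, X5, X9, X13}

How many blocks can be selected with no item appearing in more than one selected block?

S1, S2, S3, S4 are pairwise disjoint (S1={X12,X13}; S2={X1,X3,X7}; S3={X10,X11}; S4={X2,X5}).
Every remaining block overlaps one of these, and no 5 of the listed blocks are pairwise disjoint, so 4 is the maximum.

4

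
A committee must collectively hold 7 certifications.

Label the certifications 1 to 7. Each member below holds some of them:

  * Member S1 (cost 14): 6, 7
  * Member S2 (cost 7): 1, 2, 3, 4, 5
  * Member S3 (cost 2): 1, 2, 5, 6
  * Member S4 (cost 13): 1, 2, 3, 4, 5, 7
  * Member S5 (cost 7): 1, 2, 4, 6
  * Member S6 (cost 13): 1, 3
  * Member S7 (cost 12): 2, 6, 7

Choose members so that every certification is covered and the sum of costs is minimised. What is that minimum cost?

15

S3, S4 together cover every certification (S3 ∪ S4 = {1, 2, 3, 4, 5, 6, 7}); total cost 2 + 13 = 15.
The greedy pick S3, S2, S7 costs 21; no covering selection beats 15.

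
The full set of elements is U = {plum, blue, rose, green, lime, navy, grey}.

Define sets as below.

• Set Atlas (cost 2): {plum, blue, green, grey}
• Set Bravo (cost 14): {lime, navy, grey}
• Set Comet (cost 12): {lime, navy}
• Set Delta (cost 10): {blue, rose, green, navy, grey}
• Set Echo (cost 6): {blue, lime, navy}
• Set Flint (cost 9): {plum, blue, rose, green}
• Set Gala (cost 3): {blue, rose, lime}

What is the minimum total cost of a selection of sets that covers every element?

11

Atlas, Echo, Gala together cover every element (Atlas ∪ Echo ∪ Gala = {plum, blue, rose, green, lime, navy, grey}); total cost 2 + 6 + 3 = 11.
No covering selection has total cost below 11.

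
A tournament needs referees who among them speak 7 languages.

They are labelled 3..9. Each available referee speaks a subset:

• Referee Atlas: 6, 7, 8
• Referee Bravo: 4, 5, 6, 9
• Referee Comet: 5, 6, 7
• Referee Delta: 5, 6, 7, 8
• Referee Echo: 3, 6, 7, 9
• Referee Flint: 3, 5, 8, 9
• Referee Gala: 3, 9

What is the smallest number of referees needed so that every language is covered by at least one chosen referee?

3

Bravo and Echo and Flint together: Bravo ∪ Echo ∪ Flint = {3, 4, 5, 6, 7, 8, 9} — every language is covered.
Only Bravo contains 4, so Bravo is forced; the remaining 3 languages need at least 2 more referees (each remaining referee adds at most 2) — so at least 3 referees are needed, and 3 is optimal.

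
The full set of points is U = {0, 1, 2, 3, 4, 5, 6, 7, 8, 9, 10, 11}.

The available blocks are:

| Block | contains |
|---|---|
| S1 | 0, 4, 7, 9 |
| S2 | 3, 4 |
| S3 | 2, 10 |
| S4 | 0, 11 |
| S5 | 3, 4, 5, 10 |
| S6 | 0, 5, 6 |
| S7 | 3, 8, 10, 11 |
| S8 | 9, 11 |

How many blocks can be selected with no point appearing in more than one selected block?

4

S2, S3, S6, S8 are pairwise disjoint (S2={3,4}; S3={2,10}; S6={0,5,6}; S8={9,11}).
Every remaining block overlaps one of these, and no 5 of the listed blocks are pairwise disjoint, so 4 is the maximum.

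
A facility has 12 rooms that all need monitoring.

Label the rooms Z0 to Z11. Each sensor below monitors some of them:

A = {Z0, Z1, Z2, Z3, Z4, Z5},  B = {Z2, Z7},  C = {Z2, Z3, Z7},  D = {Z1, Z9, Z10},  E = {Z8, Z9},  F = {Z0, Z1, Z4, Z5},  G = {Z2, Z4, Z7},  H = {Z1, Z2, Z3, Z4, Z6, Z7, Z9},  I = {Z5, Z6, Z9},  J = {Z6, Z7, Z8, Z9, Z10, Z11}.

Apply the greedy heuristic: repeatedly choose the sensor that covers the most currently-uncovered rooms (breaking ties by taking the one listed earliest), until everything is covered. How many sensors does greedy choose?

3

Greedy: pick H (covers 7 new) → pick J (covers 3 new) → pick A (covers 2 new). Total picks: 3.
(The true minimum cover uses only 2 sensors, so greedy is not optimal here.)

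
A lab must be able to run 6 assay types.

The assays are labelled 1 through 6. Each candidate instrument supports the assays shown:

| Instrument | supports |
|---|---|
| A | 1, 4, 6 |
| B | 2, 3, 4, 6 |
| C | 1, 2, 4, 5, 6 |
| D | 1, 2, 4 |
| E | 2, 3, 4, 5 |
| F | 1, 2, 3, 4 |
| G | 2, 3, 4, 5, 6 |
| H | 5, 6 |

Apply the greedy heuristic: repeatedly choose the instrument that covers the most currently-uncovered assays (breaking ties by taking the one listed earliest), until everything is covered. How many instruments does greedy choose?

Greedy: pick C (covers 5 new) → pick B (covers 1 new). Total picks: 2.

2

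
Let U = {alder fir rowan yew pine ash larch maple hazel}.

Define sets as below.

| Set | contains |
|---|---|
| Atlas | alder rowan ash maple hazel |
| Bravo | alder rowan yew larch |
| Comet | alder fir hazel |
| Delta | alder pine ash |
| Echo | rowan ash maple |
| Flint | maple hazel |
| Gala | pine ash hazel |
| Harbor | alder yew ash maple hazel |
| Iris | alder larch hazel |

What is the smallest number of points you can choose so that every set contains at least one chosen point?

3

Take H = {yew, ash, hazel}. Each listed set contains at least one of these, so H is a hitting set of size 3.
No choice of 2 points meets every set, so 3 is the minimum.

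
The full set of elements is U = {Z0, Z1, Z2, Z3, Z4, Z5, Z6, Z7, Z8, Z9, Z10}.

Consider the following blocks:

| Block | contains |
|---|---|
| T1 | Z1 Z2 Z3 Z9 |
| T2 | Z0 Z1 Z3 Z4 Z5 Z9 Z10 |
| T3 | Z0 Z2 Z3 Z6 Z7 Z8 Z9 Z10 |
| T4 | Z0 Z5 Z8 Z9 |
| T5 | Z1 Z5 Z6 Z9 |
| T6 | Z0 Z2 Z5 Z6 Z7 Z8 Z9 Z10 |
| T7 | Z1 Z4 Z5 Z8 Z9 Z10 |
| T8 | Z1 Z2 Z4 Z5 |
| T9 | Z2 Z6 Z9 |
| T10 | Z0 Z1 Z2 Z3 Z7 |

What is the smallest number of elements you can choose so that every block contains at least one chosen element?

2

H = {Z2, Z9} meets every block (each contains at least one member of H), and |H| = 2.
No single element lies in every block, so at least 2 are needed and 2 is optimal.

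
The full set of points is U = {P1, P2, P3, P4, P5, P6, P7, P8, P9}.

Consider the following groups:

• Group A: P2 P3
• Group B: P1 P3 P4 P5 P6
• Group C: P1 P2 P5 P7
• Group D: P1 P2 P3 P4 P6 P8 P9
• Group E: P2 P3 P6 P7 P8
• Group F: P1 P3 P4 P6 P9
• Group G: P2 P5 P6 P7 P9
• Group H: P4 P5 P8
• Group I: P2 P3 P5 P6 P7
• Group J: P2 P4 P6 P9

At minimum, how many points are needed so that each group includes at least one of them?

Take T = {P2, P4}. Each listed group contains at least one of these, so T is a hitting set of size 2.
The groups A, H are pairwise disjoint, so any hitting set needs a separate point for each — at least 2. Hence 2 is optimal.

2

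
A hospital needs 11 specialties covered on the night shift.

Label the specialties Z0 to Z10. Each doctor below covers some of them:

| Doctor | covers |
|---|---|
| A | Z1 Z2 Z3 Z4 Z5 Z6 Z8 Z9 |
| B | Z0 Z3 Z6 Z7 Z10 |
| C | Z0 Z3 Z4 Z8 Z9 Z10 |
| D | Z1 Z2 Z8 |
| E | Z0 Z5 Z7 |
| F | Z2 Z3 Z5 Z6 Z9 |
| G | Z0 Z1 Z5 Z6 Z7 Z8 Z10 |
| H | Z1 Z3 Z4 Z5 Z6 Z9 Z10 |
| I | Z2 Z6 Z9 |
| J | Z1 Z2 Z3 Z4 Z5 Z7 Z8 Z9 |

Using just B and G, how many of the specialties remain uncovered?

Union of B, G = {Z0, Z1, Z3, Z5, Z6, Z7, Z8, Z10}.
Not covered: Z2, Z4, Z9 — 3 specialties.

3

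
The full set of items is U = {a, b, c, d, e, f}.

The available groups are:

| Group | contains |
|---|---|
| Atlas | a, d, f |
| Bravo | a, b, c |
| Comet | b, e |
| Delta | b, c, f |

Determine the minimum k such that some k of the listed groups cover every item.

Take {Atlas, Comet, Delta}. Their union is {a, b, c, d, e, f}, which is all 6 items.
Only Atlas contains d, so Atlas is forced; the remaining 3 items need at least 2 more groups (each remaining group adds at most 2) — so at least 3 groups are needed, and 3 is optimal.

3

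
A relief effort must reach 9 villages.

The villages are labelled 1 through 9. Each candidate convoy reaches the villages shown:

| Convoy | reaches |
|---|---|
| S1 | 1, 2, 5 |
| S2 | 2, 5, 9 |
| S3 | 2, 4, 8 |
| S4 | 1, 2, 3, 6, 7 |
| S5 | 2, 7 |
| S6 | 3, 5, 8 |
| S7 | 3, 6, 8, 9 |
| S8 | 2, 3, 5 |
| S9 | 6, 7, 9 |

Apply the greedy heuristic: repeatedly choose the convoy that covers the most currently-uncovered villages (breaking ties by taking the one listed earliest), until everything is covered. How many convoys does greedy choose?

Greedy: pick S4 (covers 5 new) → pick S2 (covers 2 new) → pick S3 (covers 2 new). Total picks: 3.

3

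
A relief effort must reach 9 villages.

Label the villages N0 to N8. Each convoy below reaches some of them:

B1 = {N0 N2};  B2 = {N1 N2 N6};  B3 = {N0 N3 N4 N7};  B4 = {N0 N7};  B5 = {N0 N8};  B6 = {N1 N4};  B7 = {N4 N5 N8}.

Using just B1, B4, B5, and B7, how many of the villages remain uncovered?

Union of B1, B4, B5, B7 = {N0, N2, N4, N5, N7, N8}.
Not covered: N1, N3, N6 — 3 villages.

3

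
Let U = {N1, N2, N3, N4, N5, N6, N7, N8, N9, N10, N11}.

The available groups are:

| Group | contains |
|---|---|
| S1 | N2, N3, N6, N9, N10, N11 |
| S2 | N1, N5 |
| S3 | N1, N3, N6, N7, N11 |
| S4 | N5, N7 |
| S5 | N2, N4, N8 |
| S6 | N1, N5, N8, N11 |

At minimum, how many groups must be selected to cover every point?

4

S1, S2, S4, and S5 cover everything between them: the union {N1, N2, N3, N4, N5, N6, N7, N8, N9, N10, N11} is all of U.
No 3 of the 6 groups cover everything (all 20 combinations miss at least one point), so 4 is optimal.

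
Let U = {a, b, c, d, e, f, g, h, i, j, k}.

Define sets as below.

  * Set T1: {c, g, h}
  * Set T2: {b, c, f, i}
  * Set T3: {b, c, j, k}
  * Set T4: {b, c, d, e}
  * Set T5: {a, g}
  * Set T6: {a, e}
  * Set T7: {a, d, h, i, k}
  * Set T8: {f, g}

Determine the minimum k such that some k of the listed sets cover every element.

4

Take {T3, T6, T7, T8}. Their union is {a, b, c, d, e, f, g, h, i, j, k}, which is all 11 elements.
No 3 of the 8 sets cover everything (all 56 combinations miss at least one element), so 4 is optimal.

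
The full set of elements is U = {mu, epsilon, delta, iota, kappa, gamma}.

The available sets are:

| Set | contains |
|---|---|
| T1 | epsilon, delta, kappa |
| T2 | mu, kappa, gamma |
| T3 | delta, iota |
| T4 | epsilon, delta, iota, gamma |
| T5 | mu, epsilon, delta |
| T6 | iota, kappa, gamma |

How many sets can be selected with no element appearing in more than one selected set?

T2, T3 are pairwise disjoint (T2={mu,kappa,gamma}; T3={delta,iota}).
Every remaining set overlaps one of these, and no 3 of the listed sets are pairwise disjoint, so 2 is the maximum.

2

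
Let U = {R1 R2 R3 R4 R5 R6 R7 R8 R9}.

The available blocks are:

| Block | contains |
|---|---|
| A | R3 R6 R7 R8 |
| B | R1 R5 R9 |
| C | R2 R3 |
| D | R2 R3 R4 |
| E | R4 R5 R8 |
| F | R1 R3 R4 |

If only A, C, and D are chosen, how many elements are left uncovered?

Union of A, C, D = {R2, R3, R4, R6, R7, R8}.
Not covered: R1, R5, R9 — 3 elements.

3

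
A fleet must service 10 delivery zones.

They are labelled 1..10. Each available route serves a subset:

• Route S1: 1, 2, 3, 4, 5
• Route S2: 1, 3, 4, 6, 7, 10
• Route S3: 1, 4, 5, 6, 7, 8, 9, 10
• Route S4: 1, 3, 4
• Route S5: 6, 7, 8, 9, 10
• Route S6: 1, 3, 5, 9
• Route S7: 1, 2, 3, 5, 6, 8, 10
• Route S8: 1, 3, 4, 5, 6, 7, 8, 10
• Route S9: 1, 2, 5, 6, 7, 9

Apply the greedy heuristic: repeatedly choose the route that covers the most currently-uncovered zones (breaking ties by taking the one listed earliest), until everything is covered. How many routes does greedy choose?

2

Greedy: pick S3 (covers 8 new) → pick S1 (covers 2 new). Total picks: 2.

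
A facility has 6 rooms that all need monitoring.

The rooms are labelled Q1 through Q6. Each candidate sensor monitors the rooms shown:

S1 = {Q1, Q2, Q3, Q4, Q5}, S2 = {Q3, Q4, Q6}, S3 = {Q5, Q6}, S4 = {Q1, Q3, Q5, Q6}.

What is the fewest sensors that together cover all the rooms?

2

Take {S1, S4}. Their union is {Q1, Q2, Q3, Q4, Q5, Q6}, which is all 6 rooms.
No single sensor has all 6 rooms (the largest, S1, has 5), so 2 is optimal.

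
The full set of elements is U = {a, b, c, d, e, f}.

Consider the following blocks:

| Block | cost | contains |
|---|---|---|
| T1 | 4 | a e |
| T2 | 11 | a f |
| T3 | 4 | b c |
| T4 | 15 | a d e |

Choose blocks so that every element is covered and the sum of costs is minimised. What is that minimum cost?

T2, T3, T4 together cover every element (T2 ∪ T3 ∪ T4 = {a, b, c, d, e, f}); total cost 11 + 4 + 15 = 30.
The greedy pick T1, T3, T2, T4 costs 34; no covering selection beats 30.

30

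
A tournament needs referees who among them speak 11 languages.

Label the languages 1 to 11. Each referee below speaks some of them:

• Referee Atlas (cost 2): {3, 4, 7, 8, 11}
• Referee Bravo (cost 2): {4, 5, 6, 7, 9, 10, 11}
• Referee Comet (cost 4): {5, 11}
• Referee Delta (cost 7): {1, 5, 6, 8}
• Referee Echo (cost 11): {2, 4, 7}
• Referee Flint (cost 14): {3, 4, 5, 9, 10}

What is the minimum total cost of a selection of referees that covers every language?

Atlas, Bravo, Delta, Echo together cover every language (Atlas ∪ Bravo ∪ Delta ∪ Echo = {1, 2, 3, 4, 5, 6, 7, 8, 9, 10, 11}); total cost 2 + 2 + 7 + 11 = 22.
No covering selection has total cost below 22.

22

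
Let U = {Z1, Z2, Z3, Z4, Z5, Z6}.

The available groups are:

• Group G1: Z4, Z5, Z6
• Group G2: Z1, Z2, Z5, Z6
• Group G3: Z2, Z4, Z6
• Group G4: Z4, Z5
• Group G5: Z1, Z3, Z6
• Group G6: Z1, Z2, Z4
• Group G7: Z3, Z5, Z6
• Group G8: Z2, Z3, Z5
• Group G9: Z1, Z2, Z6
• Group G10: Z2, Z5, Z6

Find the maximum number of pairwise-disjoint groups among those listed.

G6, G7 are pairwise disjoint (G6={Z1,Z2,Z4}; G7={Z3,Z5,Z6}).
Every remaining group overlaps one of these, and no 3 of the listed groups are pairwise disjoint, so 2 is the maximum.

2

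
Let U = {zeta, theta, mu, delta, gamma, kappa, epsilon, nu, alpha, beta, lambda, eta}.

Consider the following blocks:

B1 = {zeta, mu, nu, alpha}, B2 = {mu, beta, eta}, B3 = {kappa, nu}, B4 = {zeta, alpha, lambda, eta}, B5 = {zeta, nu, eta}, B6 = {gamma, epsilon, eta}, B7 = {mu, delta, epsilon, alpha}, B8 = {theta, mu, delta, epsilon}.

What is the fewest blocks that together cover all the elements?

5

B2, B3, B4, B6, and B8 cover everything between them: the union {zeta, theta, mu, delta, gamma, kappa, epsilon, nu, alpha, beta, lambda, eta} is all of U.
No 4 of the 8 blocks cover everything (all 70 combinations miss at least one element), so 5 is optimal.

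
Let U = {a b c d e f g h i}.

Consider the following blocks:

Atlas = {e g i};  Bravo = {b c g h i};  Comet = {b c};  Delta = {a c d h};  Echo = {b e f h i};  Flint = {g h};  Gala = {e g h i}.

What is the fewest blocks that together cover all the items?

3

Atlas, Delta, and Echo cover everything between them: the union {a, b, c, d, e, f, g, h, i} is all of U.
Only Delta contains a, so Delta is forced; the remaining 5 items need at least 2 more blocks (each remaining block adds at most 4) — so at least 3 blocks are needed, and 3 is optimal.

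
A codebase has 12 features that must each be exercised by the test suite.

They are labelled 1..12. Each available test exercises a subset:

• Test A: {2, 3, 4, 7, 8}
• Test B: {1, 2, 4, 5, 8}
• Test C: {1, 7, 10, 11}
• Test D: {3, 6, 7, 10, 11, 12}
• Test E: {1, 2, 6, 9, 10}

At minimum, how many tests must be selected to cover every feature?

B and D and E together: B ∪ D ∪ E = {1, 2, 3, 4, 5, 6, 7, 8, 9, 10, 11, 12} — every feature is covered.
Only B contains 5, so B is forced; the remaining 7 features need at least 2 more tests (each remaining test adds at most 6) — so at least 3 tests are needed, and 3 is optimal.

3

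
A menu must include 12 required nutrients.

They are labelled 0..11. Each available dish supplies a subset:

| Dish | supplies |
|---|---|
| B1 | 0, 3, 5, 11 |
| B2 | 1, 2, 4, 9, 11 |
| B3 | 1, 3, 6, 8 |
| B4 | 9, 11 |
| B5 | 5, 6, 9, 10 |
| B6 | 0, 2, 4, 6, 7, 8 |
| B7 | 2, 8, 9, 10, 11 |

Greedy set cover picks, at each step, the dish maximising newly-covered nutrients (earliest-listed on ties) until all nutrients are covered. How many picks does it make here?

4

Greedy: pick B6 (covers 6 new) → pick B1 (covers 3 new) → pick B2 (covers 2 new) → pick B5 (covers 1 new). Total picks: 4.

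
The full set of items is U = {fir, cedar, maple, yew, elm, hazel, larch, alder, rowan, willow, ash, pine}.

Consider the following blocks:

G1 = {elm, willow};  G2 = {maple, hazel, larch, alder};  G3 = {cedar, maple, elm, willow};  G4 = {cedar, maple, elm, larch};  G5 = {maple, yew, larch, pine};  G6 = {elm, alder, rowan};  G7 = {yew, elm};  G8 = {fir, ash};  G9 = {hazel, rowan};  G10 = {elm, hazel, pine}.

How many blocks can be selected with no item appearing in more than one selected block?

4

G1, G5, G8, G9 are pairwise disjoint (G1={elm,willow}; G5={maple,yew,larch,pine}; G8={fir,ash}; G9={hazel,rowan}).
Every remaining block overlaps one of these, and no 5 of the listed blocks are pairwise disjoint, so 4 is the maximum.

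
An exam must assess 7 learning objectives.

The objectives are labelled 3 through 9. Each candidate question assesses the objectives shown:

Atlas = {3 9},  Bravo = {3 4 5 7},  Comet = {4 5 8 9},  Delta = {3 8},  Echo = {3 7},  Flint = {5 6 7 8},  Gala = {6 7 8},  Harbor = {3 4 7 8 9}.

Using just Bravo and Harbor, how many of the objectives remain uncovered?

Union of Bravo, Harbor = {3, 4, 5, 7, 8, 9}.
Not covered: 6 — 1 objective.

1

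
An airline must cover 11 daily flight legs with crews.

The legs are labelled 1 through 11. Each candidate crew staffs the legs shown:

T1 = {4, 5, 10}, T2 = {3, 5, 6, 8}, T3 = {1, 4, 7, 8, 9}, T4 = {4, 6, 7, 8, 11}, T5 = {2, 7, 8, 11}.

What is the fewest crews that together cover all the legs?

Take {T1, T2, T3, T5}. Their union is {1, 2, 3, 4, 5, 6, 7, 8, 9, 10, 11}, which is all 11 legs.
Only T5 contains 2, so T5 is forced; the remaining 7 legs need at least 3 more crews (each remaining crew adds at most 3) — so at least 4 crews are needed, and 4 is optimal.

4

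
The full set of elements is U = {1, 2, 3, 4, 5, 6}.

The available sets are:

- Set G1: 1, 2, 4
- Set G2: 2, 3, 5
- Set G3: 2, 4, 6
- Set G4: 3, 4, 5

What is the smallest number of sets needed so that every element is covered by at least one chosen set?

3

G1 and G2 and G3 together: G1 ∪ G2 ∪ G3 = {1, 2, 3, 4, 5, 6} — every element is covered.
Only G1 contains 1, so G1 is forced; the remaining 3 elements need at least 2 more sets (each remaining set adds at most 2) — so at least 3 sets are needed, and 3 is optimal.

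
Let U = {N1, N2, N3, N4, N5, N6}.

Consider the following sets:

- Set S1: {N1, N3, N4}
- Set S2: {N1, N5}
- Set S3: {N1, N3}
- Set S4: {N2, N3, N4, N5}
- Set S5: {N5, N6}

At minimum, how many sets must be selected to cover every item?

S2 and S4 and S5 together: S2 ∪ S4 ∪ S5 = {N1, N2, N3, N4, N5, N6} — every item is covered.
Only S4 contains N2, so S4 is forced; the remaining 2 items need at least 2 more sets (each remaining set adds at most 1) — so at least 3 sets are needed, and 3 is optimal.

3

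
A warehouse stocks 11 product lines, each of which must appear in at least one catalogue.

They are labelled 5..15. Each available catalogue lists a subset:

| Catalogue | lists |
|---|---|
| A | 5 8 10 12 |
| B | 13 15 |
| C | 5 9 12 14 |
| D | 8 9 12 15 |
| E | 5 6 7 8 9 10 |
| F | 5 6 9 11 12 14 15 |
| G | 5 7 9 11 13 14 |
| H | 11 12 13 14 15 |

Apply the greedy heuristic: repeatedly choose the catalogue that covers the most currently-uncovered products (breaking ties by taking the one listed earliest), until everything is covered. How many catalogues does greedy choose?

3

Greedy: pick F (covers 7 new) → pick E (covers 3 new) → pick B (covers 1 new). Total picks: 3.
(The true minimum cover uses only 2 catalogues, so greedy is not optimal here.)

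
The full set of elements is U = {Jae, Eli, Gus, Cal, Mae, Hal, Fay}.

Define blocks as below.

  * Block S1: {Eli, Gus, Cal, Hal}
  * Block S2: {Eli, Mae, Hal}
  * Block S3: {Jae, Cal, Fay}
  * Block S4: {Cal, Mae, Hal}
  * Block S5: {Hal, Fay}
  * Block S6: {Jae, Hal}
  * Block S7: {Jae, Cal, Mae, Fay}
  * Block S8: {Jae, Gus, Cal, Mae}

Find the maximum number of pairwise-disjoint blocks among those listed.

2

S2, S3 are pairwise disjoint (S2={Eli,Mae,Hal}; S3={Jae,Cal,Fay}).
Every remaining block overlaps one of these, and no 3 of the listed blocks are pairwise disjoint, so 2 is the maximum.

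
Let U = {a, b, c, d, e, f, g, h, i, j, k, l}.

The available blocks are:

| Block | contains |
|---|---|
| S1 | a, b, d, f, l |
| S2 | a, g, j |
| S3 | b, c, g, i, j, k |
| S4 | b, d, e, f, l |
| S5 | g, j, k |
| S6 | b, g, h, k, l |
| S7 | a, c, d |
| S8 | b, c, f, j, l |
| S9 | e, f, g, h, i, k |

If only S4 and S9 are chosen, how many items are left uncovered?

3

Union of S4, S9 = {b, d, e, f, g, h, i, k, l}.
Not covered: a, c, j — 3 items.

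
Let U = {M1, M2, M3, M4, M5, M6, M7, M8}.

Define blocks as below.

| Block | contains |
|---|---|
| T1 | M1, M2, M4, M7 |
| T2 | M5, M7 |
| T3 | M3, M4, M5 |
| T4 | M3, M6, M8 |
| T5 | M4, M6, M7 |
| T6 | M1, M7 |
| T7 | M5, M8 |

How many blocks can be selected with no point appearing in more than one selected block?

T4, T6 are pairwise disjoint (T4={M3,M6,M8}; T6={M1,M7}).
Every remaining block overlaps one of these, and no 3 of the listed blocks are pairwise disjoint, so 2 is the maximum.

2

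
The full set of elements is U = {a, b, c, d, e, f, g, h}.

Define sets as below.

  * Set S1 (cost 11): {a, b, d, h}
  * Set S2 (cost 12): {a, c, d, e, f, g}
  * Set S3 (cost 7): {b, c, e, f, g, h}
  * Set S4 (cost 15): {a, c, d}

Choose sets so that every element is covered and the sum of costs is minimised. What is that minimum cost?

18

S1, S3 together cover every element (S1 ∪ S3 = {a, b, c, d, e, f, g, h}); total cost 11 + 7 = 18.
No covering selection has total cost below 18.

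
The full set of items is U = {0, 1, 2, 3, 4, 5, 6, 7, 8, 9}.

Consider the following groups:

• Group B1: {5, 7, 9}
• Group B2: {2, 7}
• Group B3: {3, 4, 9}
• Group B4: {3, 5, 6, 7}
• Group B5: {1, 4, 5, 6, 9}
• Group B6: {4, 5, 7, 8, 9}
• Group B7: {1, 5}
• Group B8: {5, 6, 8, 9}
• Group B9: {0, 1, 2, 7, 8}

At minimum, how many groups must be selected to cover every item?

3

B3, B8, and B9 cover everything between them: the union {0, 1, 2, 3, 4, 5, 6, 7, 8, 9} is all of U.
Only B9 contains 0, so B9 is forced; the remaining 5 items need at least 2 more groups (each remaining group adds at most 4) — so at least 3 groups are needed, and 3 is optimal.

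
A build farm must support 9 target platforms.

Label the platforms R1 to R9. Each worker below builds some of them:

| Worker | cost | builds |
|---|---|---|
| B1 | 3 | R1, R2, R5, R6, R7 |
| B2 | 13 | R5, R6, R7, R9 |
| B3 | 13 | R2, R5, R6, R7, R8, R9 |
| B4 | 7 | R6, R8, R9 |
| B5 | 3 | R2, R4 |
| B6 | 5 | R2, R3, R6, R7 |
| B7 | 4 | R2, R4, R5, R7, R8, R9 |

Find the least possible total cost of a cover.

12

B1, B6, B7 together cover every platform (B1 ∪ B6 ∪ B7 = {R1, R2, R3, R4, R5, R6, R7, R8, R9}); total cost 3 + 5 + 4 = 12.
No covering selection has total cost below 12.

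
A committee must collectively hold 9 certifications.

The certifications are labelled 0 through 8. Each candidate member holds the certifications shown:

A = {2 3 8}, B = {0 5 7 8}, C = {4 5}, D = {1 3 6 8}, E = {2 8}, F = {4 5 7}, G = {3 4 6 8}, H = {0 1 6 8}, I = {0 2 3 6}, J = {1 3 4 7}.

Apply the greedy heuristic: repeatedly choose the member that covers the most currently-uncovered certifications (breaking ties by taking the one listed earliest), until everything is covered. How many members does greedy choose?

Greedy: pick B (covers 4 new) → pick D (covers 3 new) → pick A (covers 1 new) → pick C (covers 1 new). Total picks: 4.
(The true minimum cover uses only 3 members, so greedy is not optimal here.)

4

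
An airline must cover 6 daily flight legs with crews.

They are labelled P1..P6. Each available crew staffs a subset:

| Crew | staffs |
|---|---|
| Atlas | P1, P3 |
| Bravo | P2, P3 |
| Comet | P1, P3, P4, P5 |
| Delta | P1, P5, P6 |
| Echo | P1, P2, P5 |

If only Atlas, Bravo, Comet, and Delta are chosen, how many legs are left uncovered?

Union of Atlas, Bravo, Comet, Delta = {P1, P2, P3, P4, P5, P6} — that's every leg, so 0 are uncovered.

0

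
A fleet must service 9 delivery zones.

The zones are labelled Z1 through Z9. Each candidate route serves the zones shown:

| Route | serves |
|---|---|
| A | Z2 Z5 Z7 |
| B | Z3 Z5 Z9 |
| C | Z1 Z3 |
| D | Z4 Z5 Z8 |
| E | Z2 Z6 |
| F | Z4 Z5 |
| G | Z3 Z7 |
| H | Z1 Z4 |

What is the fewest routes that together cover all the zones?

5

Take {B, D, E, G, H}. Their union is {Z1, Z2, Z3, Z4, Z5, Z6, Z7, Z8, Z9}, which is all 9 zones.
No 4 of the 8 routes cover everything (all 70 combinations miss at least one zone), so 5 is optimal.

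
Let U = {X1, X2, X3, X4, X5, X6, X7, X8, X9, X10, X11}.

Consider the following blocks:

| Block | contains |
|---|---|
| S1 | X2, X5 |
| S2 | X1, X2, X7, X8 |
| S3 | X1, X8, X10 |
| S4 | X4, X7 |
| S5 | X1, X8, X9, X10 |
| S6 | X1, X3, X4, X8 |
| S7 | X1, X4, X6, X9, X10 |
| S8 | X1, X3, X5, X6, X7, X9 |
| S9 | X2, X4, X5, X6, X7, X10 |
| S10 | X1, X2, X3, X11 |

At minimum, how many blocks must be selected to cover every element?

3

Take {S5, S9, S10}. Their union is {X1, X2, X3, X4, X5, X6, X7, X8, X9, X10, X11}, which is all 11 elements.
Only S10 contains X11, so S10 is forced; the remaining 7 elements need at least 2 more blocks (each remaining block adds at most 5) — so at least 3 blocks are needed, and 3 is optimal.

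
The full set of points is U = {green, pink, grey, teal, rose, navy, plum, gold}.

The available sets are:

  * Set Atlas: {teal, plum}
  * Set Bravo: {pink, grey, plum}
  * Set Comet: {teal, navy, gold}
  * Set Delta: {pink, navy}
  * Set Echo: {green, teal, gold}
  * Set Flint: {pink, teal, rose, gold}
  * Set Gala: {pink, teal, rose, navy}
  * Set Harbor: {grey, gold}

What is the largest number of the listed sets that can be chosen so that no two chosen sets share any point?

Atlas, Delta, Harbor are pairwise disjoint (Atlas={teal,plum}; Delta={pink,navy}; Harbor={grey,gold}).
Every remaining set overlaps one of these, and no 4 of the listed sets are pairwise disjoint, so 3 is the maximum.

3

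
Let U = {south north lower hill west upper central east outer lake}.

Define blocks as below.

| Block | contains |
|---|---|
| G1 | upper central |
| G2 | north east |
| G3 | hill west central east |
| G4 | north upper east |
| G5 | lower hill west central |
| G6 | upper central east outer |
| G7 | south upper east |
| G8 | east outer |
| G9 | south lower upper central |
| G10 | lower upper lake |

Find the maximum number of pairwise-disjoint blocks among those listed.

2

G5, G8 are pairwise disjoint (G5={lower,hill,west,central}; G8={east,outer}).
Every remaining block overlaps one of these, and no 3 of the listed blocks are pairwise disjoint, so 2 is the maximum.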